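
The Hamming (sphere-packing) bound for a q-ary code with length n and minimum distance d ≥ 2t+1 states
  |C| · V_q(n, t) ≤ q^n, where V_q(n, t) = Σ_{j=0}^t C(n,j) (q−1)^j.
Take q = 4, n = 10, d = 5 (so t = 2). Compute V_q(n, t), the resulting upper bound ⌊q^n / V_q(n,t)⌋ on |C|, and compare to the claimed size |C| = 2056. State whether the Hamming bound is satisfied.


V_q(n, t) = 436, q^n = 1048576, Hamming bound = 2404, |C| = 2056 ≤ bound (satisfied).

Step 1: Compute V_q(n, t) = Σ_{j=0}^2 C(n, j) (q−1)^j.
  j = 0: C(10,0)·(3)^0 = 1·1 = 1.
  j = 1: C(10,1)·(3)^1 = 10·3 = 30.
  j = 2: C(10,2)·(3)^2 = 45·9 = 405.
  V_q(n, t) = 1 + 30 + 405 = 436.
Step 2: q^n = 4^10 = 1048576.
Step 3: Hamming bound ⌊q^n / V_q(n,t)⌋ = ⌊1048576/436⌋ = 2404.
Step 4: Compare |C| = 2056 to 2404: satisfied.
The claimed |C| lies below the Hamming bound.


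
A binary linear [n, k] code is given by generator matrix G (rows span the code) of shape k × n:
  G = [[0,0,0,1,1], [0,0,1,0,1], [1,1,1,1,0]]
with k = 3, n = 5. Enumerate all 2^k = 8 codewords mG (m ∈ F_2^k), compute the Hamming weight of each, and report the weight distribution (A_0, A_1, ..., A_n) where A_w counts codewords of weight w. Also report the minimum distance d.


Weight distribution: A_0 = 1, A_2 = 4, A_4 = 3. Minimum distance d = 2.

Enumerate all 2^3 = 8 messages m ∈ F_2^3.
For each, compute codeword c = mG in F_2^5, then tally its weight.
  m = 000 → c = 00000, weight = 0.
  m = 100 → c = 00011, weight = 2.
  m = 010 → c = 00101, weight = 2.
  m = 110 → c = 00110, weight = 2.
  m = 001 → c = 11110, weight = 4.
  m = 101 → c = 11101, weight = 4.
  m = 011 → c = 11011, weight = 4.
  m = 111 → c = 11000, weight = 2.
Tally weights:
  weight 0: 1 codewords.
  weight 2: 4 codewords.
  weight 4: 3 codewords.
Minimum distance d = smallest w > 0 with A_w > 0 = 2.
Sanity: Σ A_w = 8 = 2^3 = 8 ✓.


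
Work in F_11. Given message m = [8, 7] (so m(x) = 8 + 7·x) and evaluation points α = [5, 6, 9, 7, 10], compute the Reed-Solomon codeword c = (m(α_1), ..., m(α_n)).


c = [10, 6, 5, 2, 1]

Message polynomial: m(x) = 8 + 7·x (mod 11).
For each evaluation point α_i, compute m(α_i) mod 11:
  α_1 = 5: Horner steps 7 → 10, so m(5) = 10.
  α_2 = 6: Horner steps 7 → 6, so m(6) = 6.
  α_3 = 9: Horner steps 7 → 5, so m(9) = 5.
  α_4 = 7: Horner steps 7 → 2, so m(7) = 2.
  α_5 = 10: Horner steps 7 → 1, so m(10) = 1.
Codeword c = [10, 6, 5, 2, 1] ∈ F_11^5.


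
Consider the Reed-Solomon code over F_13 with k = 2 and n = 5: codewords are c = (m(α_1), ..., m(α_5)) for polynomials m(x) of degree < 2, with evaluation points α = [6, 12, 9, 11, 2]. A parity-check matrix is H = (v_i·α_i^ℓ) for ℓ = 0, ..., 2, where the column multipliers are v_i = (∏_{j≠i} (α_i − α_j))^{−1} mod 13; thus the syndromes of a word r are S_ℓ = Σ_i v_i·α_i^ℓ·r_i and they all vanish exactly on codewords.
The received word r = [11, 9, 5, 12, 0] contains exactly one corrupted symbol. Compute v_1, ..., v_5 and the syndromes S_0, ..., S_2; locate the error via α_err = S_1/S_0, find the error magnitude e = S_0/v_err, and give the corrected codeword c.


S = (9, 2, 12), error at position 1, error magnitude e = 10, c = [1, 9, 5, 12, 0].

Step 1: column multipliers v_i = (∏_{j≠i}(α_i − α_j))^{−1} mod 13.
  i = 1 (α = 6): (6−12)(6−9)(6−11)(6−2) = (−6)·(−3)·(−5)·4 = −360 ≡ 4, so v_1 = 4^{−1} = 10 (mod 13).
  i = 2 (α = 12): (12−6)(12−9)(12−11)(12−2) = 6·3·1·10 = 180 ≡ 11, so v_2 = 11^{−1} = 6 (mod 13).
  i = 3 (α = 9): (9−6)(9−12)(9−11)(9−2) = 3·(−3)·(−2)·7 = 126 ≡ 9, so v_3 = 9^{−1} = 3 (mod 13).
  i = 4 (α = 11): (11−6)(11−12)(11−9)(11−2) = 5·(−1)·2·9 = −90 ≡ 1, so v_4 = 1^{−1} = 1 (mod 13).
  i = 5 (α = 2): (2−6)(2−12)(2−9)(2−11) = (−4)·(−10)·(−7)·(−9) = 2520 ≡ 11, so v_5 = 11^{−1} = 6 (mod 13).
  v = [10, 6, 3, 1, 6].
Step 2: syndromes of r = [11, 9, 5, 12, 0] (all sums mod 13).
  S_0 = Σ v_i r_i = 10·11 + 6·9 + 3·5 + 1·12 + 6·0 = 191 ≡ 9.
  S_1 = Σ v_i α_i r_i = 10·6·11 + 6·12·9 + 3·9·5 + 1·11·12 + 6·2·0 = 1575 ≡ 2.
  α_i^2 mod 13 = [10, 1, 3, 4, 4].
  S_2 = Σ v_i α_i^2 r_i = 10·10·11 + 6·1·9 + 3·3·5 + 1·4·12 + 6·4·0 = 1247 ≡ 12.
  S = (9, 2, 12) ≠ 0, so r is not a codeword (an error is present).
Step 3: locate the error. For a single error e at position i, S_ℓ = v_i·e·α_i^ℓ, so α_err = S_1/S_0.
  S_0^{−1} = 9^{−1} = 3 (mod 13), so α_err = 2·3 = 6 ≡ 6 = α_1. Error position i = 1.
  Consistency check: S_2/S_1 = 12·7 = 84 ≡ 6 = α_err ✓ (single-error assumption holds).
Step 4: error magnitude e = S_0/v_1 = S_0·∏_{j≠1}(α_1 − α_j) = 9·4 = 36 ≡ 10 (mod 13).
Step 5: correct position 1: c_1 = r_1 − e = 11 − 10 ≡ 1 (mod 13). Hence c = [1, 9, 5, 12, 0].
  Check: interpolating c through the α_i gives m(x) = 6 + 10·x (degree < 2) with m(α_i) = c_i for every i, so c is indeed a codeword.


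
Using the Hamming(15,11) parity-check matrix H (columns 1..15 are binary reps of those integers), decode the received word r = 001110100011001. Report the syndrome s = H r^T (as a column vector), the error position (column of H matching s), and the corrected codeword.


s = (1, 1, 0, 1)^T, error position = 13, corrected codeword c = 001110100011101

Compute s = H r^T mod 2 one row at a time:
  s_1 = 0 + 0 + 0 + 1 + 1 + 0 + 0 + 1 = 3 ≡ 1 (mod 2).
  s_2 = 1 + 1 + 0 + 1 + 1 + 0 + 0 + 1 = 5 ≡ 1 (mod 2).
  s_3 = 0 + 1 + 0 + 1 + 0 + 1 + 0 + 1 = 4 ≡ 0 (mod 2).
  s_4 = 0 + 1 + 1 + 1 + 0 + 1 + 0 + 1 = 5 ≡ 1 (mod 2).
s = (1, 1, 0, 1)^T — this equals column 13 of H (binary 1101), so error is at position 13.
Correct: flip bit 13 of r = 001110100011001 to get c = 001110100011101.


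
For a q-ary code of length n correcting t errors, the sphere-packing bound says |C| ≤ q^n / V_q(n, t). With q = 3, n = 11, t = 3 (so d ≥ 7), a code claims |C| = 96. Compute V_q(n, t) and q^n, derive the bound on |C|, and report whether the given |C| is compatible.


V_q(n, t) = 1563, q^n = 177147, Hamming bound = 113, |C| = 96 ≤ bound (satisfied).

Step 1: Compute V_q(n, t) = Σ_{j=0}^3 C(n, j) (q−1)^j.
  j = 0: C(11,0)·(2)^0 = 1·1 = 1.
  j = 1: C(11,1)·(2)^1 = 11·2 = 22.
  j = 2: C(11,2)·(2)^2 = 55·4 = 220.
  j = 3: C(11,3)·(2)^3 = 165·8 = 1320.
  V_q(n, t) = 1 + 22 + 220 + 1320 = 1563.
Step 2: q^n = 3^11 = 177147.
Step 3: Hamming bound ⌊q^n / V_q(n,t)⌋ = ⌊177147/1563⌋ = 113.
Step 4: Compare |C| = 96 to 113: satisfied.
The claimed |C| lies below the Hamming bound.


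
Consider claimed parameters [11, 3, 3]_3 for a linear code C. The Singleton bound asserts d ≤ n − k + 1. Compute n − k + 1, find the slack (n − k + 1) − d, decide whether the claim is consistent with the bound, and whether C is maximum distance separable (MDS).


Singleton RHS = n − k + 1 = 9, slack = 6, bound satisfied, not MDS.

Singleton bound: d ≤ n − k + 1.
Here n = 11, k = 3, so n − k + 1 = 9.
Given d = 3, check d ≤ 9: YES.
Slack = (n − k + 1) − d = 6.
The code is NOT MDS (slack = 6 > 0).
Description: the claimed parameters are [11, 3, 3]_3; such a code would be non-MDS.


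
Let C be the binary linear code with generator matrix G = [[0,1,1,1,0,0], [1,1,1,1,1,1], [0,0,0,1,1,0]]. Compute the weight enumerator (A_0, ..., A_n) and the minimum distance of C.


Weight distribution: A_0 = 1, A_2 = 1, A_3 = 4, A_4 = 1, A_6 = 1. Minimum distance d = 2.

Enumerate all 2^3 = 8 messages m ∈ F_2^3.
For each, compute codeword c = mG in F_2^6, then tally its weight.
  m = 000 → c = 000000, weight = 0.
  m = 100 → c = 011100, weight = 3.
  m = 010 → c = 111111, weight = 6.
  m = 110 → c = 100011, weight = 3.
  m = 001 → c = 000110, weight = 2.
  m = 101 → c = 011010, weight = 3.
  m = 011 → c = 111001, weight = 4.
  m = 111 → c = 100101, weight = 3.
Tally weights:
  weight 0: 1 codewords.
  weight 2: 1 codewords.
  weight 3: 4 codewords.
  weight 4: 1 codewords.
  weight 6: 1 codewords.
Minimum distance d = smallest w > 0 with A_w > 0 = 2.
Sanity: Σ A_w = 8 = 2^3 = 8 ✓.


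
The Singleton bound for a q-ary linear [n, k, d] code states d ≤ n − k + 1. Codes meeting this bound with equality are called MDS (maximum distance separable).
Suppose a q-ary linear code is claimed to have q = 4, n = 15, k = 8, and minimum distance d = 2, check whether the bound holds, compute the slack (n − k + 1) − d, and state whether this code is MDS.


Singleton RHS = n − k + 1 = 8, slack = 6, bound satisfied, not MDS.

Singleton bound: d ≤ n − k + 1.
Here n = 15, k = 8, so n − k + 1 = 8.
Given d = 2, check d ≤ 8: YES.
Slack = (n − k + 1) − d = 6.
The code is NOT MDS (slack = 6 > 0).
Description: the claimed parameters are [15, 8, 2]_4; such a code would be non-MDS.


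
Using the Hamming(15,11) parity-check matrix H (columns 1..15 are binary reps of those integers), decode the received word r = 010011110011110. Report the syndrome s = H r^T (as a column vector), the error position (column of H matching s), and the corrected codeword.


s = (1, 0, 1, 0)^T, error position = 10, corrected codeword c = 010011110111110

Compute s = H r^T mod 2 one row at a time:
  s_1 = 1 + 0 + 0 + 1 + 1 + 1 + 1 + 0 = 5 ≡ 1 (mod 2).
  s_2 = 0 + 1 + 1 + 1 + 1 + 1 + 1 + 0 = 6 ≡ 0 (mod 2).
  s_3 = 1 + 0 + 1 + 1 + 0 + 1 + 1 + 0 = 5 ≡ 1 (mod 2).
  s_4 = 0 + 0 + 1 + 1 + 0 + 1 + 1 + 0 = 4 ≡ 0 (mod 2).
s = (1, 0, 1, 0)^T — this equals column 10 of H (binary 1010), so error is at position 10.
Correct: flip bit 10 of r = 010011110011110 to get c = 010011110111110.


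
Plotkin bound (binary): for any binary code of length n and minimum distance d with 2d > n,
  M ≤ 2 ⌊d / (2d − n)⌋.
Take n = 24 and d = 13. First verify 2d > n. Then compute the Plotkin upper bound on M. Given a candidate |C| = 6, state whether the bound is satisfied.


Plotkin bound M ≤ 12; given |C| = 6 ≤ bound (satisfied).

Check applicability: 2d = 26, n = 24.
2d − n = 2 > 0, so Plotkin applies.
Compute d/(2d−n) = 13/2 ≈ 6.5000.
⌊d/(2d−n)⌋ = 6.
Plotkin bound: M ≤ 2·6 = 12.
Given |C| = 6, check: satisfied.
This |C| is below the Plotkin bound.


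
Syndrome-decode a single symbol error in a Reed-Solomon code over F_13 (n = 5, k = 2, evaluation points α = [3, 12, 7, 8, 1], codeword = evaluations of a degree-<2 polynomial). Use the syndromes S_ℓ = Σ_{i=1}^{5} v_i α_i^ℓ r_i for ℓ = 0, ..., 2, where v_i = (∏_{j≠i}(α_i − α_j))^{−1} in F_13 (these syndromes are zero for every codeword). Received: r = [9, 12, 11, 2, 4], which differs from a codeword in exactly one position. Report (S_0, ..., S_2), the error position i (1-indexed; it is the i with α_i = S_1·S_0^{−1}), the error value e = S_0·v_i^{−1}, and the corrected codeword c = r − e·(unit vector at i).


S = (6, 3, 8), error at position 3, error magnitude e = 5, c = [9, 12, 6, 2, 4].

Step 1: column multipliers v_i = (∏_{j≠i}(α_i − α_j))^{−1} mod 13.
  i = 1 (α = 3): (3−12)(3−7)(3−8)(3−1) = (−9)·(−4)·(−5)·2 = −360 ≡ 4, so v_1 = 4^{−1} = 10 (mod 13).
  i = 2 (α = 12): (12−3)(12−7)(12−8)(12−1) = 9·5·4·11 = 1980 ≡ 4, so v_2 = 4^{−1} = 10 (mod 13).
  i = 3 (α = 7): (7−3)(7−12)(7−8)(7−1) = 4·(−5)·(−1)·6 = 120 ≡ 3, so v_3 = 3^{−1} = 9 (mod 13).
  i = 4 (α = 8): (8−3)(8−12)(8−7)(8−1) = 5·(−4)·1·7 = −140 ≡ 3, so v_4 = 3^{−1} = 9 (mod 13).
  i = 5 (α = 1): (1−3)(1−12)(1−7)(1−8) = (−2)·(−11)·(−6)·(−7) = 924 ≡ 1, so v_5 = 1^{−1} = 1 (mod 13).
  v = [10, 10, 9, 9, 1].
Step 2: syndromes of r = [9, 12, 11, 2, 4] (all sums mod 13).
  S_0 = Σ v_i r_i = 10·9 + 10·12 + 9·11 + 9·2 + 1·4 = 331 ≡ 6.
  S_1 = Σ v_i α_i r_i = 10·3·9 + 10·12·12 + 9·7·11 + 9·8·2 + 1·1·4 = 2551 ≡ 3.
  α_i^2 mod 13 = [9, 1, 10, 12, 1].
  S_2 = Σ v_i α_i^2 r_i = 10·9·9 + 10·1·12 + 9·10·11 + 9·12·2 + 1·1·4 = 2140 ≡ 8.
  S = (6, 3, 8) ≠ 0, so r is not a codeword (an error is present).
Step 3: locate the error. For a single error e at position i, S_ℓ = v_i·e·α_i^ℓ, so α_err = S_1/S_0.
  S_0^{−1} = 6^{−1} = 11 (mod 13), so α_err = 3·11 = 33 ≡ 7 = α_3. Error position i = 3.
  Consistency check: S_2/S_1 = 8·9 = 72 ≡ 7 = α_err ✓ (single-error assumption holds).
Step 4: error magnitude e = S_0/v_3 = S_0·∏_{j≠3}(α_3 − α_j) = 6·3 = 18 ≡ 5 (mod 13).
Step 5: correct position 3: c_3 = r_3 − e = 11 − 5 ≡ 6 (mod 13). Hence c = [9, 12, 6, 2, 4].
  Check: interpolating c through the α_i gives m(x) = 8 + 9·x (degree < 2) with m(α_i) = c_i for every i, so c is indeed a codeword.


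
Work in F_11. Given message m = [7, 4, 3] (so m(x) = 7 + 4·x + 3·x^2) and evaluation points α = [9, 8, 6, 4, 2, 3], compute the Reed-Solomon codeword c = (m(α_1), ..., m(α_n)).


c = [0, 0, 7, 5, 5, 2]

Message polynomial: m(x) = 7 + 4·x + 3·x^2 (mod 11).
For each evaluation point α_i, compute m(α_i) mod 11:
  α_1 = 9: Horner steps 3 → 9 → 0, so m(9) = 0.
  α_2 = 8: Horner steps 3 → 6 → 0, so m(8) = 0.
  α_3 = 6: Horner steps 3 → 0 → 7, so m(6) = 7.
  α_4 = 4: Horner steps 3 → 5 → 5, so m(4) = 5.
  α_5 = 2: Horner steps 3 → 10 → 5, so m(2) = 5.
  α_6 = 3: Horner steps 3 → 2 → 2, so m(3) = 2.
Codeword c = [0, 0, 7, 5, 5, 2] ∈ F_11^6.


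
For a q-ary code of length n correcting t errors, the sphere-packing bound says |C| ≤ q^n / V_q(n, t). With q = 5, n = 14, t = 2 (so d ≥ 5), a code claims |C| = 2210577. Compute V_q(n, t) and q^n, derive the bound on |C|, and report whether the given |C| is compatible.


V_q(n, t) = 1513, q^n = 6103515625, Hamming bound = 4034048, |C| = 2210577 ≤ bound (satisfied).

Step 1: Compute V_q(n, t) = Σ_{j=0}^2 C(n, j) (q−1)^j.
  j = 0: C(14,0)·(4)^0 = 1·1 = 1.
  j = 1: C(14,1)·(4)^1 = 14·4 = 56.
  j = 2: C(14,2)·(4)^2 = 91·16 = 1456.
  V_q(n, t) = 1 + 56 + 1456 = 1513.
Step 2: q^n = 5^14 = 6103515625.
Step 3: Hamming bound ⌊q^n / V_q(n,t)⌋ = ⌊6103515625/1513⌋ = 4034048.
Step 4: Compare |C| = 2210577 to 4034048: satisfied.
The claimed |C| lies below the Hamming bound.


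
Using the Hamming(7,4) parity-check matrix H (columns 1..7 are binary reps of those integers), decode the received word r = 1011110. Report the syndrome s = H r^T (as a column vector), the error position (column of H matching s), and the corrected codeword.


s = (1, 0, 1)^T, error position = 5, corrected codeword c = 1011010

Compute s = H r^T mod 2 one row at a time:
  s_1 = 1 + 1 + 1 + 0 = 3 ≡ 1 (mod 2).
  s_2 = 0 + 1 + 1 + 0 = 2 ≡ 0 (mod 2).
  s_3 = 1 + 1 + 1 + 0 = 3 ≡ 1 (mod 2).
s = (1, 0, 1)^T — this equals column 5 of H (binary 101), so error is at position 5.
Correct: flip bit 5 of r = 1011110 to get c = 1011010.


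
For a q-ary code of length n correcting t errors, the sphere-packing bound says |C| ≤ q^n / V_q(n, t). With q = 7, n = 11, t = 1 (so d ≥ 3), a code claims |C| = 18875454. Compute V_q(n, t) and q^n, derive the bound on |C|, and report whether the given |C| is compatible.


V_q(n, t) = 67, q^n = 1977326743, Hamming bound = 29512339, |C| = 18875454 ≤ bound (satisfied).

Step 1: Compute V_q(n, t) = Σ_{j=0}^1 C(n, j) (q−1)^j.
  j = 0: C(11,0)·(6)^0 = 1·1 = 1.
  j = 1: C(11,1)·(6)^1 = 11·6 = 66.
  V_q(n, t) = 1 + 66 = 67.
Step 2: q^n = 7^11 = 1977326743.
Step 3: Hamming bound ⌊q^n / V_q(n,t)⌋ = ⌊1977326743/67⌋ = 29512339.
Step 4: Compare |C| = 18875454 to 29512339: satisfied.
The claimed |C| lies below the Hamming bound.


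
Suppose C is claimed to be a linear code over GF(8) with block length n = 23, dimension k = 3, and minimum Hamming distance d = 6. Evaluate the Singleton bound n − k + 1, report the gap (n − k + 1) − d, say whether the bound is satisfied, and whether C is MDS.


Singleton RHS = n − k + 1 = 21, slack = 15, bound satisfied, not MDS.

Singleton bound: d ≤ n − k + 1.
Here n = 23, k = 3, so n − k + 1 = 21.
Given d = 6, check d ≤ 21: YES.
Slack = (n − k + 1) − d = 15.
The code is NOT MDS (slack = 15 > 0).
Description: the claimed parameters are [23, 3, 6]_8; such a code would be non-MDS.


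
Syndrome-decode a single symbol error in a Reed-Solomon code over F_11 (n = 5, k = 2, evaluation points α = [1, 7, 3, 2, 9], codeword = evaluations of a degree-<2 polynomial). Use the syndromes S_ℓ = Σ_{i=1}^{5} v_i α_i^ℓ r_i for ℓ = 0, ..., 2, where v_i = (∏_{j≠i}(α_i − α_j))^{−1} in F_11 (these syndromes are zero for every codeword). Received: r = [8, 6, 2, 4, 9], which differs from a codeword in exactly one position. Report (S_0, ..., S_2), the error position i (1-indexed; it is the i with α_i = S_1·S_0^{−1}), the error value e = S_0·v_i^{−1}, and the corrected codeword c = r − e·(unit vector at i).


S = (6, 7, 10), error at position 3, error magnitude e = 2, c = [8, 6, 0, 4, 9].

Step 1: column multipliers v_i = (∏_{j≠i}(α_i − α_j))^{−1} mod 11.
  i = 1 (α = 1): (1−7)(1−3)(1−2)(1−9) = (−6)·(−2)·(−1)·(−8) = 96 ≡ 8, so v_1 = 8^{−1} = 7 (mod 11).
  i = 2 (α = 7): (7−1)(7−3)(7−2)(7−9) = 6·4·5·(−2) = −240 ≡ 2, so v_2 = 2^{−1} = 6 (mod 11).
  i = 3 (α = 3): (3−1)(3−7)(3−2)(3−9) = 2·(−4)·1·(−6) = 48 ≡ 4, so v_3 = 4^{−1} = 3 (mod 11).
  i = 4 (α = 2): (2−1)(2−7)(2−3)(2−9) = 1·(−5)·(−1)·(−7) = −35 ≡ 9, so v_4 = 9^{−1} = 5 (mod 11).
  i = 5 (α = 9): (9−1)(9−7)(9−3)(9−2) = 8·2·6·7 = 672 ≡ 1, so v_5 = 1^{−1} = 1 (mod 11).
  v = [7, 6, 3, 5, 1].
Step 2: syndromes of r = [8, 6, 2, 4, 9] (all sums mod 11).
  S_0 = Σ v_i r_i = 7·8 + 6·6 + 3·2 + 5·4 + 1·9 = 127 ≡ 6.
  S_1 = Σ v_i α_i r_i = 7·1·8 + 6·7·6 + 3·3·2 + 5·2·4 + 1·9·9 = 447 ≡ 7.
  α_i^2 mod 11 = [1, 5, 9, 4, 4].
  S_2 = Σ v_i α_i^2 r_i = 7·1·8 + 6·5·6 + 3·9·2 + 5·4·4 + 1·4·9 = 406 ≡ 10.
  S = (6, 7, 10) ≠ 0, so r is not a codeword (an error is present).
Step 3: locate the error. For a single error e at position i, S_ℓ = v_i·e·α_i^ℓ, so α_err = S_1/S_0.
  S_0^{−1} = 6^{−1} = 2 (mod 11), so α_err = 7·2 = 14 ≡ 3 = α_3. Error position i = 3.
  Consistency check: S_2/S_1 = 10·8 = 80 ≡ 3 = α_err ✓ (single-error assumption holds).
Step 4: error magnitude e = S_0/v_3 = S_0·∏_{j≠3}(α_3 − α_j) = 6·4 = 24 ≡ 2 (mod 11).
Step 5: correct position 3: c_3 = r_3 − e = 2 − 2 ≡ 0 (mod 11). Hence c = [8, 6, 0, 4, 9].
  Check: interpolating c through the α_i gives m(x) = 1 + 7·x (degree < 2) with m(α_i) = c_i for every i, so c is indeed a codeword.


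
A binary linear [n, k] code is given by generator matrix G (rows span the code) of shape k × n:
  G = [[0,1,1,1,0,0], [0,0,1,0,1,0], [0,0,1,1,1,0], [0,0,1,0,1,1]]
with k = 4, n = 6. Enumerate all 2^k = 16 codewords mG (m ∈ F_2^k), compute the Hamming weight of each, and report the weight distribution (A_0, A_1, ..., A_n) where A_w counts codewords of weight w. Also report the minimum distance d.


Weight distribution: A_0 = 1, A_1 = 2, A_2 = 4, A_3 = 6, A_4 = 3. Minimum distance d = 1.

Enumerate all 2^4 = 16 messages m ∈ F_2^4.
For each, compute codeword c = mG in F_2^6, then tally its weight.
  m = 0000 → c = 000000, weight = 0.
  m = 1000 → c = 011100, weight = 3.
  m = 0100 → c = 001010, weight = 2.
  m = 1100 → c = 010110, weight = 3.
  m = 0010 → c = 001110, weight = 3.
  m = 1010 → c = 010010, weight = 2.
  m = 0110 → c = 000100, weight = 1.
  m = 1110 → c = 011000, weight = 2.
  m = 0001 → c = 001011, weight = 3.
  m = 1001 → c = 010111, weight = 4.
  m = 0101 → c = 000001, weight = 1.
  m = 1101 → c = 011101, weight = 4.
  m = 0011 → c = 000101, weight = 2.
  m = 1011 → c = 011001, weight = 3.
  m = 0111 → c = 001111, weight = 4.
  m = 1111 → c = 010011, weight = 3.
Tally weights:
  weight 0: 1 codewords.
  weight 1: 2 codewords.
  weight 2: 4 codewords.
  weight 3: 6 codewords.
  weight 4: 3 codewords.
Minimum distance d = smallest w > 0 with A_w > 0 = 1.
Sanity: Σ A_w = 16 = 2^4 = 16 ✓.


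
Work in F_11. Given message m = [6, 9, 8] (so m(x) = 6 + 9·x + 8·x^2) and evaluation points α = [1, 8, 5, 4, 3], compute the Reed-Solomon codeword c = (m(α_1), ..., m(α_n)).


c = [1, 7, 9, 5, 6]

Message polynomial: m(x) = 6 + 9·x + 8·x^2 (mod 11).
For each evaluation point α_i, compute m(α_i) mod 11:
  α_1 = 1: Horner steps 8 → 6 → 1, so m(1) = 1.
  α_2 = 8: Horner steps 8 → 7 → 7, so m(8) = 7.
  α_3 = 5: Horner steps 8 → 5 → 9, so m(5) = 9.
  α_4 = 4: Horner steps 8 → 8 → 5, so m(4) = 5.
  α_5 = 3: Horner steps 8 → 0 → 6, so m(3) = 6.
Codeword c = [1, 7, 9, 5, 6] ∈ F_11^5.


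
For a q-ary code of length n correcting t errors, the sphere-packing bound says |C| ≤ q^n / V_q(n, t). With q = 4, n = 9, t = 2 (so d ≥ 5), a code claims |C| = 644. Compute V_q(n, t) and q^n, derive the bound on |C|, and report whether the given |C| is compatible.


V_q(n, t) = 352, q^n = 262144, Hamming bound = 744, |C| = 644 ≤ bound (satisfied).

Step 1: Compute V_q(n, t) = Σ_{j=0}^2 C(n, j) (q−1)^j.
  j = 0: C(9,0)·(3)^0 = 1·1 = 1.
  j = 1: C(9,1)·(3)^1 = 9·3 = 27.
  j = 2: C(9,2)·(3)^2 = 36·9 = 324.
  V_q(n, t) = 1 + 27 + 324 = 352.
Step 2: q^n = 4^9 = 262144.
Step 3: Hamming bound ⌊q^n / V_q(n,t)⌋ = ⌊262144/352⌋ = 744.
Step 4: Compare |C| = 644 to 744: satisfied.
The claimed |C| lies below the Hamming bound.


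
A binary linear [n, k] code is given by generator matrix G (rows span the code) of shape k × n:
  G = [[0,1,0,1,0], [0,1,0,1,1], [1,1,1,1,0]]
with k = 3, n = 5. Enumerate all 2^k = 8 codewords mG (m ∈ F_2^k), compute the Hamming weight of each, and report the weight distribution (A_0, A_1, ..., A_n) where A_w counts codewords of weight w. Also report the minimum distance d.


Weight distribution: A_0 = 1, A_1 = 1, A_2 = 2, A_3 = 2, A_4 = 1, A_5 = 1. Minimum distance d = 1.

Enumerate all 2^3 = 8 messages m ∈ F_2^3.
For each, compute codeword c = mG in F_2^5, then tally its weight.
  m = 000 → c = 00000, weight = 0.
  m = 100 → c = 01010, weight = 2.
  m = 010 → c = 01011, weight = 3.
  m = 110 → c = 00001, weight = 1.
  m = 001 → c = 11110, weight = 4.
  m = 101 → c = 10100, weight = 2.
  m = 011 → c = 10101, weight = 3.
  m = 111 → c = 11111, weight = 5.
Tally weights:
  weight 0: 1 codewords.
  weight 1: 1 codewords.
  weight 2: 2 codewords.
  weight 3: 2 codewords.
  weight 4: 1 codewords.
  weight 5: 1 codewords.
Minimum distance d = smallest w > 0 with A_w > 0 = 1.
Sanity: Σ A_w = 8 = 2^3 = 8 ✓.


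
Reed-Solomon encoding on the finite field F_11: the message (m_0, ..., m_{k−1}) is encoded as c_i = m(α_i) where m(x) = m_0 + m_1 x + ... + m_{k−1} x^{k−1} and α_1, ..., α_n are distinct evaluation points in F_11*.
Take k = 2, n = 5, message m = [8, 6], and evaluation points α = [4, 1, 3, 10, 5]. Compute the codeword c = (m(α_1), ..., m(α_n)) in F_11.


c = [10, 3, 4, 2, 5]

Message polynomial: m(x) = 8 + 6·x (mod 11).
For each evaluation point α_i, compute m(α_i) mod 11:
  α_1 = 4: Horner steps 6 → 10, so m(4) = 10.
  α_2 = 1: Horner steps 6 → 3, so m(1) = 3.
  α_3 = 3: Horner steps 6 → 4, so m(3) = 4.
  α_4 = 10: Horner steps 6 → 2, so m(10) = 2.
  α_5 = 5: Horner steps 6 → 5, so m(5) = 5.
Codeword c = [10, 3, 4, 2, 5] ∈ F_11^5.


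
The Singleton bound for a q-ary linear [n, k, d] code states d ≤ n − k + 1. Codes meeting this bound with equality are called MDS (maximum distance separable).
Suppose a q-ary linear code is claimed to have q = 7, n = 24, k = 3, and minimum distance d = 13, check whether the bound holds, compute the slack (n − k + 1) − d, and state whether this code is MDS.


Singleton RHS = n − k + 1 = 22, slack = 9, bound satisfied, not MDS.

Singleton bound: d ≤ n − k + 1.
Here n = 24, k = 3, so n − k + 1 = 22.
Given d = 13, check d ≤ 22: YES.
Slack = (n − k + 1) − d = 9.
The code is NOT MDS (slack = 9 > 0).
Description: the claimed parameters are [24, 3, 13]_7; such a code would be non-MDS.


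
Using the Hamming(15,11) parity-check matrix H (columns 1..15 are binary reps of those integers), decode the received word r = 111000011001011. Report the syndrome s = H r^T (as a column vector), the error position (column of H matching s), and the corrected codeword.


s = (1, 1, 0, 0)^T, error position = 12, corrected codeword c = 111000011000011

Compute s = H r^T mod 2 one row at a time:
  s_1 = 1 + 1 + 0 + 0 + 1 + 0 + 1 + 1 = 5 ≡ 1 (mod 2).
  s_2 = 0 + 0 + 0 + 0 + 1 + 0 + 1 + 1 = 3 ≡ 1 (mod 2).
  s_3 = 1 + 1 + 0 + 0 + 0 + 0 + 1 + 1 = 4 ≡ 0 (mod 2).
  s_4 = 1 + 1 + 0 + 0 + 1 + 0 + 0 + 1 = 4 ≡ 0 (mod 2).
s = (1, 1, 0, 0)^T — this equals column 12 of H (binary 1100), so error is at position 12.
Correct: flip bit 12 of r = 111000011001011 to get c = 111000011000011.


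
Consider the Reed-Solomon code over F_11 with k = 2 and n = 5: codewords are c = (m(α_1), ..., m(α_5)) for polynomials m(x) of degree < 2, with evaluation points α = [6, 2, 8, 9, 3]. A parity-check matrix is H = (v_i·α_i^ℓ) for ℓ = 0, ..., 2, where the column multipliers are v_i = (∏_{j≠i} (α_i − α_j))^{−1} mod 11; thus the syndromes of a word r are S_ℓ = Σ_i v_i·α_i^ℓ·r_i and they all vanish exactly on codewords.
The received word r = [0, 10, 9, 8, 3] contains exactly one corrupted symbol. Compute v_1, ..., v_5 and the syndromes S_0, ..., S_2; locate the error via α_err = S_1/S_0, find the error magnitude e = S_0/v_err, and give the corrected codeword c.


S = (2, 4, 8), error at position 2, error magnitude e = 6, c = [0, 4, 9, 8, 3].

Step 1: column multipliers v_i = (∏_{j≠i}(α_i − α_j))^{−1} mod 11.
  i = 1 (α = 6): (6−2)(6−8)(6−9)(6−3) = 4·(−2)·(−3)·3 = 72 ≡ 6, so v_1 = 6^{−1} = 2 (mod 11).
  i = 2 (α = 2): (2−6)(2−8)(2−9)(2−3) = (−4)·(−6)·(−7)·(−1) = 168 ≡ 3, so v_2 = 3^{−1} = 4 (mod 11).
  i = 3 (α = 8): (8−6)(8−2)(8−9)(8−3) = 2·6·(−1)·5 = −60 ≡ 6, so v_3 = 6^{−1} = 2 (mod 11).
  i = 4 (α = 9): (9−6)(9−2)(9−8)(9−3) = 3·7·1·6 = 126 ≡ 5, so v_4 = 5^{−1} = 9 (mod 11).
  i = 5 (α = 3): (3−6)(3−2)(3−8)(3−9) = (−3)·1·(−5)·(−6) = −90 ≡ 9, so v_5 = 9^{−1} = 5 (mod 11).
  v = [2, 4, 2, 9, 5].
Step 2: syndromes of r = [0, 10, 9, 8, 3] (all sums mod 11).
  S_0 = Σ v_i r_i = 2·0 + 4·10 + 2·9 + 9·8 + 5·3 = 145 ≡ 2.
  S_1 = Σ v_i α_i r_i = 2·6·0 + 4·2·10 + 2·8·9 + 9·9·8 + 5·3·3 = 917 ≡ 4.
  α_i^2 mod 11 = [3, 4, 9, 4, 9].
  S_2 = Σ v_i α_i^2 r_i = 2·3·0 + 4·4·10 + 2·9·9 + 9·4·8 + 5·9·3 = 745 ≡ 8.
  S = (2, 4, 8) ≠ 0, so r is not a codeword (an error is present).
Step 3: locate the error. For a single error e at position i, S_ℓ = v_i·e·α_i^ℓ, so α_err = S_1/S_0.
  S_0^{−1} = 2^{−1} = 6 (mod 11), so α_err = 4·6 = 24 ≡ 2 = α_2. Error position i = 2.
  Consistency check: S_2/S_1 = 8·3 = 24 ≡ 2 = α_err ✓ (single-error assumption holds).
Step 4: error magnitude e = S_0/v_2 = S_0·∏_{j≠2}(α_2 − α_j) = 2·3 = 6 ≡ 6 (mod 11).
Step 5: correct position 2: c_2 = r_2 − e = 10 − 6 ≡ 4 (mod 11). Hence c = [0, 4, 9, 8, 3].
  Check: interpolating c through the α_i gives m(x) = 6 + 10·x (degree < 2) with m(α_i) = c_i for every i, so c is indeed a codeword.


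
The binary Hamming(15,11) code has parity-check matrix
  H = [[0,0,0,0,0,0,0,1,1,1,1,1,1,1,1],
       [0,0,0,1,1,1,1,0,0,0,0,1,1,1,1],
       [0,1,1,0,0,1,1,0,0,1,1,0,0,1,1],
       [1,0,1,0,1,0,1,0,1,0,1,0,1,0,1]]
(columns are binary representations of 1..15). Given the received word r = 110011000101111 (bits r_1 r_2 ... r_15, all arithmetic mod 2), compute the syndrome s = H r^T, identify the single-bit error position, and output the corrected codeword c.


s = (1, 0, 1, 0)^T, error position = 10, corrected codeword c = 110011000001111

Compute s = H r^T mod 2 one row at a time:
  s_1 = 0 + 0 + 1 + 0 + 1 + 1 + 1 + 1 = 5 ≡ 1 (mod 2).
  s_2 = 0 + 1 + 1 + 0 + 1 + 1 + 1 + 1 = 6 ≡ 0 (mod 2).
  s_3 = 1 + 0 + 1 + 0 + 1 + 0 + 1 + 1 = 5 ≡ 1 (mod 2).
  s_4 = 1 + 0 + 1 + 0 + 0 + 0 + 1 + 1 = 4 ≡ 0 (mod 2).
s = (1, 0, 1, 0)^T — this equals column 10 of H (binary 1010), so error is at position 10.
Correct: flip bit 10 of r = 110011000101111 to get c = 110011000001111.


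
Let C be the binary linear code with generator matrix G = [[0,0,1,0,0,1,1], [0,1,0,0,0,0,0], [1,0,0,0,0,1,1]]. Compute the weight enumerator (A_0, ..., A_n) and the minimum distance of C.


Weight distribution: A_0 = 1, A_1 = 1, A_2 = 1, A_3 = 3, A_4 = 2. Minimum distance d = 1.

Enumerate all 2^3 = 8 messages m ∈ F_2^3.
For each, compute codeword c = mG in F_2^7, then tally its weight.
  m = 000 → c = 0000000, weight = 0.
  m = 100 → c = 0010011, weight = 3.
  m = 010 → c = 0100000, weight = 1.
  m = 110 → c = 0110011, weight = 4.
  m = 001 → c = 1000011, weight = 3.
  m = 101 → c = 1010000, weight = 2.
  m = 011 → c = 1100011, weight = 4.
  m = 111 → c = 1110000, weight = 3.
Tally weights:
  weight 0: 1 codewords.
  weight 1: 1 codewords.
  weight 2: 1 codewords.
  weight 3: 3 codewords.
  weight 4: 2 codewords.
Minimum distance d = smallest w > 0 with A_w > 0 = 1.
Sanity: Σ A_w = 8 = 2^3 = 8 ✓.


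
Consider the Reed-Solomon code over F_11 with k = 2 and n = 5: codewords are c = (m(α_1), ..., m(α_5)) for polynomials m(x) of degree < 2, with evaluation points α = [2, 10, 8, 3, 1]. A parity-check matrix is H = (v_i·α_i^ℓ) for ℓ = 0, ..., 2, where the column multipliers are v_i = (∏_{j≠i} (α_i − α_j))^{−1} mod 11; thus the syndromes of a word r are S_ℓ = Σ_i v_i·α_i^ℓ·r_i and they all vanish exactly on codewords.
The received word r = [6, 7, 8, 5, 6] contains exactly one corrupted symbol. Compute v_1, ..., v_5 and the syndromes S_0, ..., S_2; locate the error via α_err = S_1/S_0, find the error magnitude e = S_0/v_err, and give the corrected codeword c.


S = (4, 8, 5), error at position 1, error magnitude e = 6, c = [0, 7, 8, 5, 6].

Step 1: column multipliers v_i = (∏_{j≠i}(α_i − α_j))^{−1} mod 11.
  i = 1 (α = 2): (2−10)(2−8)(2−3)(2−1) = (−8)·(−6)·(−1)·1 = −48 ≡ 7, so v_1 = 7^{−1} = 8 (mod 11).
  i = 2 (α = 10): (10−2)(10−8)(10−3)(10−1) = 8·2·7·9 = 1008 ≡ 7, so v_2 = 7^{−1} = 8 (mod 11).
  i = 3 (α = 8): (8−2)(8−10)(8−3)(8−1) = 6·(−2)·5·7 = −420 ≡ 9, so v_3 = 9^{−1} = 5 (mod 11).
  i = 4 (α = 3): (3−2)(3−10)(3−8)(3−1) = 1·(−7)·(−5)·2 = 70 ≡ 4, so v_4 = 4^{−1} = 3 (mod 11).
  i = 5 (α = 1): (1−2)(1−10)(1−8)(1−3) = (−1)·(−9)·(−7)·(−2) = 126 ≡ 5, so v_5 = 5^{−1} = 9 (mod 11).
  v = [8, 8, 5, 3, 9].
Step 2: syndromes of r = [6, 7, 8, 5, 6] (all sums mod 11).
  S_0 = Σ v_i r_i = 8·6 + 8·7 + 5·8 + 3·5 + 9·6 = 213 ≡ 4.
  S_1 = Σ v_i α_i r_i = 8·2·6 + 8·10·7 + 5·8·8 + 3·3·5 + 9·1·6 = 1075 ≡ 8.
  α_i^2 mod 11 = [4, 1, 9, 9, 1].
  S_2 = Σ v_i α_i^2 r_i = 8·4·6 + 8·1·7 + 5·9·8 + 3·9·5 + 9·1·6 = 797 ≡ 5.
  S = (4, 8, 5) ≠ 0, so r is not a codeword (an error is present).
Step 3: locate the error. For a single error e at position i, S_ℓ = v_i·e·α_i^ℓ, so α_err = S_1/S_0.
  S_0^{−1} = 4^{−1} = 3 (mod 11), so α_err = 8·3 = 24 ≡ 2 = α_1. Error position i = 1.
  Consistency check: S_2/S_1 = 5·7 = 35 ≡ 2 = α_err ✓ (single-error assumption holds).
Step 4: error magnitude e = S_0/v_1 = S_0·∏_{j≠1}(α_1 − α_j) = 4·7 = 28 ≡ 6 (mod 11).
Step 5: correct position 1: c_1 = r_1 − e = 6 − 6 ≡ 0 (mod 11). Hence c = [0, 7, 8, 5, 6].
  Check: interpolating c through the α_i gives m(x) = 1 + 5·x (degree < 2) with m(α_i) = c_i for every i, so c is indeed a codeword.


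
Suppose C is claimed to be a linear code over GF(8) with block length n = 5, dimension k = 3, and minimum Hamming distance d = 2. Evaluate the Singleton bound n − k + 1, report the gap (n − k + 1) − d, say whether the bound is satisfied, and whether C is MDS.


Singleton RHS = n − k + 1 = 3, slack = 1, bound satisfied, not MDS.

Singleton bound: d ≤ n − k + 1.
Here n = 5, k = 3, so n − k + 1 = 3.
Given d = 2, check d ≤ 3: YES.
Slack = (n − k + 1) − d = 1.
The code is NOT MDS (slack = 1 > 0).
Description: the claimed parameters are [5, 3, 2]_8; such a code would be non-MDS.


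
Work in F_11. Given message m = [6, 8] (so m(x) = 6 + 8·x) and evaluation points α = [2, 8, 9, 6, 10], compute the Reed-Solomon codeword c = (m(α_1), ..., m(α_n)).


c = [0, 4, 1, 10, 9]

Message polynomial: m(x) = 6 + 8·x (mod 11).
For each evaluation point α_i, compute m(α_i) mod 11:
  α_1 = 2: Horner steps 8 → 0, so m(2) = 0.
  α_2 = 8: Horner steps 8 → 4, so m(8) = 4.
  α_3 = 9: Horner steps 8 → 1, so m(9) = 1.
  α_4 = 6: Horner steps 8 → 10, so m(6) = 10.
  α_5 = 10: Horner steps 8 → 9, so m(10) = 9.
Codeword c = [0, 4, 1, 10, 9] ∈ F_11^5.


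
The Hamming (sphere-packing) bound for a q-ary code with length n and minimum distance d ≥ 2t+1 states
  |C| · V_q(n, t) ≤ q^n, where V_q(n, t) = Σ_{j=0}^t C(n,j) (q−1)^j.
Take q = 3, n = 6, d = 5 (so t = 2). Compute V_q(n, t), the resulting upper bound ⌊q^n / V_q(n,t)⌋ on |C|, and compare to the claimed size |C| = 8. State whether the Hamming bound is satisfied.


V_q(n, t) = 73, q^n = 729, Hamming bound = 9, |C| = 8 ≤ bound (satisfied).

Step 1: Compute V_q(n, t) = Σ_{j=0}^2 C(n, j) (q−1)^j.
  j = 0: C(6,0)·(2)^0 = 1·1 = 1.
  j = 1: C(6,1)·(2)^1 = 6·2 = 12.
  j = 2: C(6,2)·(2)^2 = 15·4 = 60.
  V_q(n, t) = 1 + 12 + 60 = 73.
Step 2: q^n = 3^6 = 729.
Step 3: Hamming bound ⌊q^n / V_q(n,t)⌋ = ⌊729/73⌋ = 9.
Step 4: Compare |C| = 8 to 9: satisfied.
The claimed |C| lies below the Hamming bound.


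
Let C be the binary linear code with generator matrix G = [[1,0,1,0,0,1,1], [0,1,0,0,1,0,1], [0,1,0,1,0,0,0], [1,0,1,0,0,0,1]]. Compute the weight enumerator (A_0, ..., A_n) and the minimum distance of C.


Weight distribution: A_0 = 1, A_1 = 1, A_2 = 1, A_3 = 4, A_4 = 5, A_5 = 3, A_6 = 1. Minimum distance d = 1.

Enumerate all 2^4 = 16 messages m ∈ F_2^4.
For each, compute codeword c = mG in F_2^7, then tally its weight.
  m = 0000 → c = 0000000, weight = 0.
  m = 1000 → c = 1010011, weight = 4.
  m = 0100 → c = 0100101, weight = 3.
  m = 1100 → c = 1110110, weight = 5.
  m = 0010 → c = 0101000, weight = 2.
  m = 1010 → c = 1111011, weight = 6.
  m = 0110 → c = 0001101, weight = 3.
  m = 1110 → c = 1011110, weight = 5.
  m = 0001 → c = 1010001, weight = 3.
  m = 1001 → c = 0000010, weight = 1.
  m = 0101 → c = 1110100, weight = 4.
  m = 1101 → c = 0100111, weight = 4.
  m = 0011 → c = 1111001, weight = 5.
  m = 1011 → c = 0101010, weight = 3.
  m = 0111 → c = 1011100, weight = 4.
  m = 1111 → c = 0001111, weight = 4.
Tally weights:
  weight 0: 1 codewords.
  weight 1: 1 codewords.
  weight 2: 1 codewords.
  weight 3: 4 codewords.
  weight 4: 5 codewords.
  weight 5: 3 codewords.
  weight 6: 1 codewords.
Minimum distance d = smallest w > 0 with A_w > 0 = 1.
Sanity: Σ A_w = 16 = 2^4 = 16 ✓.


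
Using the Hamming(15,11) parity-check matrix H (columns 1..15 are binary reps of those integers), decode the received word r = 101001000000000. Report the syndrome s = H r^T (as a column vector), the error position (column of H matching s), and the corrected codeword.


s = (0, 1, 0, 0)^T, error position = 4, corrected codeword c = 101101000000000

Compute s = H r^T mod 2 one row at a time:
  s_1 = 0 + 0 + 0 + 0 + 0 + 0 + 0 + 0 = 0 ≡ 0 (mod 2).
  s_2 = 0 + 0 + 1 + 0 + 0 + 0 + 0 + 0 = 1 ≡ 1 (mod 2).
  s_3 = 0 + 1 + 1 + 0 + 0 + 0 + 0 + 0 = 2 ≡ 0 (mod 2).
  s_4 = 1 + 1 + 0 + 0 + 0 + 0 + 0 + 0 = 2 ≡ 0 (mod 2).
s = (0, 1, 0, 0)^T — this equals column 4 of H (binary 0100), so error is at position 4.
Correct: flip bit 4 of r = 101001000000000 to get c = 101101000000000.


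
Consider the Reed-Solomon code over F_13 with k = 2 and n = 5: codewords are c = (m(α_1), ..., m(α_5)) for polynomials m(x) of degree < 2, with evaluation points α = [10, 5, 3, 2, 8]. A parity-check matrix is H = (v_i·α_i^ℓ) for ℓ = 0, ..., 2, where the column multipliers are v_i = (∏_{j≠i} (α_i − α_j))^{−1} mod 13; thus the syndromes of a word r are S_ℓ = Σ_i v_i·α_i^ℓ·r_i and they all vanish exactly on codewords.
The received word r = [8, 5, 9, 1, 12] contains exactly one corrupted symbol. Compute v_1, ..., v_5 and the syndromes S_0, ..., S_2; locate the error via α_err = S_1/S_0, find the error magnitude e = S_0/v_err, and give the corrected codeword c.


S = (3, 6, 12), error at position 4, error magnitude e = 3, c = [8, 5, 9, 11, 12].

Step 1: column multipliers v_i = (∏_{j≠i}(α_i − α_j))^{−1} mod 13.
  i = 1 (α = 10): (10−5)(10−3)(10−2)(10−8) = 5·7·8·2 = 560 ≡ 1, so v_1 = 1^{−1} = 1 (mod 13).
  i = 2 (α = 5): (5−10)(5−3)(5−2)(5−8) = (−5)·2·3·(−3) = 90 ≡ 12, so v_2 = 12^{−1} = 12 (mod 13).
  i = 3 (α = 3): (3−10)(3−5)(3−2)(3−8) = (−7)·(−2)·1·(−5) = −70 ≡ 8, so v_3 = 8^{−1} = 5 (mod 13).
  i = 4 (α = 2): (2−10)(2−5)(2−3)(2−8) = (−8)·(−3)·(−1)·(−6) = 144 ≡ 1, so v_4 = 1^{−1} = 1 (mod 13).
  i = 5 (α = 8): (8−10)(8−5)(8−3)(8−2) = (−2)·3·5·6 = −180 ≡ 2, so v_5 = 2^{−1} = 7 (mod 13).
  v = [1, 12, 5, 1, 7].
Step 2: syndromes of r = [8, 5, 9, 1, 12] (all sums mod 13).
  S_0 = Σ v_i r_i = 1·8 + 12·5 + 5·9 + 1·1 + 7·12 = 198 ≡ 3.
  S_1 = Σ v_i α_i r_i = 1·10·8 + 12·5·5 + 5·3·9 + 1·2·1 + 7·8·12 = 1189 ≡ 6.
  α_i^2 mod 13 = [9, 12, 9, 4, 12].
  S_2 = Σ v_i α_i^2 r_i = 1·9·8 + 12·12·5 + 5·9·9 + 1·4·1 + 7·12·12 = 2209 ≡ 12.
  S = (3, 6, 12) ≠ 0, so r is not a codeword (an error is present).
Step 3: locate the error. For a single error e at position i, S_ℓ = v_i·e·α_i^ℓ, so α_err = S_1/S_0.
  S_0^{−1} = 3^{−1} = 9 (mod 13), so α_err = 6·9 = 54 ≡ 2 = α_4. Error position i = 4.
  Consistency check: S_2/S_1 = 12·11 = 132 ≡ 2 = α_err ✓ (single-error assumption holds).
Step 4: error magnitude e = S_0/v_4 = S_0·∏_{j≠4}(α_4 − α_j) = 3·1 = 3 ≡ 3 (mod 13).
Step 5: correct position 4: c_4 = r_4 − e = 1 − 3 ≡ 11 (mod 13). Hence c = [8, 5, 9, 11, 12].
  Check: interpolating c through the α_i gives m(x) = 2 + 11·x (degree < 2) with m(α_i) = c_i for every i, so c is indeed a codeword.


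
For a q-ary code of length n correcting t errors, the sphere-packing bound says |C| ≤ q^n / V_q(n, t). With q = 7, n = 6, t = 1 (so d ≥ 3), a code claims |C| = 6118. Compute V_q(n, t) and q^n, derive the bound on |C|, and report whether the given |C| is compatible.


V_q(n, t) = 37, q^n = 117649, Hamming bound = 3179, |C| = 6118 > bound (violated).

Step 1: Compute V_q(n, t) = Σ_{j=0}^1 C(n, j) (q−1)^j.
  j = 0: C(6,0)·(6)^0 = 1·1 = 1.
  j = 1: C(6,1)·(6)^1 = 6·6 = 36.
  V_q(n, t) = 1 + 36 = 37.
Step 2: q^n = 7^6 = 117649.
Step 3: Hamming bound ⌊q^n / V_q(n,t)⌋ = ⌊117649/37⌋ = 3179.
Step 4: Compare |C| = 6118 to 3179: violated.
The claimed |C| lies above the Hamming bound, so no 7-ary code of length 6 with d ≥ 3 can have 6118 codewords.


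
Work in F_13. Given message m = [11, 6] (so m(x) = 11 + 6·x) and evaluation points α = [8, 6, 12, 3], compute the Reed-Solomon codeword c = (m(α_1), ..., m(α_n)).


c = [7, 8, 5, 3]

Message polynomial: m(x) = 11 + 6·x (mod 13).
For each evaluation point α_i, compute m(α_i) mod 13:
  α_1 = 8: Horner steps 6 → 7, so m(8) = 7.
  α_2 = 6: Horner steps 6 → 8, so m(6) = 8.
  α_3 = 12: Horner steps 6 → 5, so m(12) = 5.
  α_4 = 3: Horner steps 6 → 3, so m(3) = 3.
Codeword c = [7, 8, 5, 3] ∈ F_13^4.


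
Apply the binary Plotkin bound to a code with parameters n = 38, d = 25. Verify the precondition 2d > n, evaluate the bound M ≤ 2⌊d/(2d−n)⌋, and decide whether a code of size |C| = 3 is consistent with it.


Plotkin bound M ≤ 4; given |C| = 3 ≤ bound (satisfied).

Check applicability: 2d = 50, n = 38.
2d − n = 12 > 0, so Plotkin applies.
Compute d/(2d−n) = 25/12 ≈ 2.0833.
⌊d/(2d−n)⌋ = 2.
Plotkin bound: M ≤ 2·2 = 4.
Given |C| = 3, check: satisfied.
This |C| is below the Plotkin bound.


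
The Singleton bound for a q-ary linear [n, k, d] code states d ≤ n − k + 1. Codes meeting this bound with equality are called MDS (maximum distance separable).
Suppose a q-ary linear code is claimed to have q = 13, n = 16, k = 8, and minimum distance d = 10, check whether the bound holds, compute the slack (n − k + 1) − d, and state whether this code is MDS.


Singleton RHS = n − k + 1 = 9, slack = -1, bound violated (no such code; not MDS).

Singleton bound: d ≤ n − k + 1.
Here n = 16, k = 8, so n − k + 1 = 9.
Given d = 10, check d ≤ 9: NO.
Slack = (n − k + 1) − d = -1.
The slack is negative: d = 10 exceeds n − k + 1 = 9 by 1, so the Singleton bound is violated and no linear [16, 8, 10]_13 code can exist. In particular it is not MDS (MDS requires d = n − k + 1 exactly).
Description: the claimed parameters are [16, 8, 10]_13; such a code would be impossible (violates the Singleton bound).
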